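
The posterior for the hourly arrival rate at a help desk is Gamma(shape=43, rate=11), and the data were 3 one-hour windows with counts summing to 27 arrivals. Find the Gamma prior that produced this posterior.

A Gamma(α, β) prior (rate parametrization) on a Poisson rate with n observations summing to S gives posterior Gamma(α+S, β+n).
So α = 43 − 27 = 16 and β = 11 − 3 = 8.

Gamma(shape=16, rate=8)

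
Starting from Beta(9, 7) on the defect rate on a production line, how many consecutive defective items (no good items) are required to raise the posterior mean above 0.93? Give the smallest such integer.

After k defective items and 0 good items the posterior is Beta(9+k, 7), with mean (9+k)/(9+7+k).
Set (9+k)/(16+k) > 0.93 and solve: k > (0.93·16 − 9)/(1 − 0.93) = 84.000.
The smallest integer exceeding 84.000 is 85.

k = 85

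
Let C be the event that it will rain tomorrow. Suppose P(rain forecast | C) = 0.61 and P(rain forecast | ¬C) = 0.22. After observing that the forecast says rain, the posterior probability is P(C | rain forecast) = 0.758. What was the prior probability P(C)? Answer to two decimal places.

In odds form, posterior odds = prior odds × likelihood ratio, so prior odds = posterior odds ÷ LR.
Posterior odds = 0.758/(1−0.758) = 3.1322. LR = 0.61/0.22 = 2.7727.
Prior odds = 3.1322/2.7727 = 1.1297, so P(C) = 1.1297/(1+1.1297) ≈ 0.53.

P(C) = 0.53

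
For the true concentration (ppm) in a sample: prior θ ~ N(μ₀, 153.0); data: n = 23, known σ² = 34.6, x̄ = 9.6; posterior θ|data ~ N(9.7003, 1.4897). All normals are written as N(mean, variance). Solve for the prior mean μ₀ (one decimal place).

μ₀ = 19.9

With known observation variance, the Normal–Normal posterior has precision τ_n = τ₀ + n/σ² and mean μ_n = (τ₀μ₀ + (n/σ²)x̄)/τ_n.
Here τ₀ = 1/153.0 = 0.006536 and τ_data = 23/34.6 = 0.664740, so τ_n = 0.671276.
Rearranging for μ₀: μ₀ = (μ_n·τ_n − τ_data·x̄)/τ₀ = (9.7003·0.671276 − 0.664740·9.6) / 0.006536 = 0.130075/0.006536 ≈ 19.9.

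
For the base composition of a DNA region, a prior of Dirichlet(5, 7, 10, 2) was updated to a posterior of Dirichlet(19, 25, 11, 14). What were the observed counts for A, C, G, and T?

For a Dirichlet(α) prior with multinomial counts c, the posterior is Dirichlet(α + c) componentwise.
Counts are posterior − prior componentwise: 19−5=14, 25−7=18, 11−10=1, 14−2=12.

counts (14, 18, 1, 12)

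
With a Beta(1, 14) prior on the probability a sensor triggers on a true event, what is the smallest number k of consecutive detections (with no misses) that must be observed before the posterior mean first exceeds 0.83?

k = 68

After k detections and 0 misses the posterior is Beta(1+k, 14), with mean (1+k)/(1+14+k).
Set (1+k)/(15+k) > 0.83 and solve: k > (0.83·15 − 1)/(1 − 0.83) = 67.353.
The smallest integer exceeding 67.353 is 68.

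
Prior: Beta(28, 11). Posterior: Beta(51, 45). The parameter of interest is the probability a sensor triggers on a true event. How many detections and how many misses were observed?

23 detections and 34 misses

Under Beta–binomial conjugacy the posterior parameters are (a+s, b+f).
Match parameters: s=51−28=23, f=45−11=34.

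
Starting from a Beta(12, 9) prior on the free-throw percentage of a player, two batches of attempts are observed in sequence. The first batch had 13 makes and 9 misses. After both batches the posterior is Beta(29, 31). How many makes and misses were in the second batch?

4 makes and 13 misses

Because Beta–binomial updating is additive in the counts, the combined data contributed (α_post−α_prior, β_post−β_prior) successes and failures.
Total across both batches: 29−12=17 makes, 31−9=22 misses.
Subtract the first batch: 17−13=4 makes and 22−9=13 misses.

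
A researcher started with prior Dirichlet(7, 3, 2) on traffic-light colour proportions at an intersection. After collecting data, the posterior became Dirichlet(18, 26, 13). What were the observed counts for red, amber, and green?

For a Dirichlet(α) prior with multinomial counts c, the posterior is Dirichlet(α + c) componentwise.
Counts are posterior − prior componentwise: 18−7=11, 26−3=23, 13−2=11.

counts (11, 23, 11)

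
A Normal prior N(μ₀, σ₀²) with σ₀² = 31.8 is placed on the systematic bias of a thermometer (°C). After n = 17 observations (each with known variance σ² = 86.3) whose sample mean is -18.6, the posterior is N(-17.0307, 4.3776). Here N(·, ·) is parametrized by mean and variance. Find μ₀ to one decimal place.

The posterior mean is a precision-weighted average: μ_n = (τ₀μ₀ + τ_data·x̄)/(τ₀+τ_data), with τ₀=1/σ₀² and τ_data=n/σ².
Here τ₀ = 1/31.8 = 0.031447 and τ_data = 17/86.3 = 0.196987, so τ_n = 0.228434.
Rearranging for μ₀: μ₀ = (μ_n·τ_n − τ_data·x̄)/τ₀ = (-17.0307·0.228434 − 0.196987·-18.6) / 0.031447 = -0.226433/0.031447 ≈ -7.2.

μ₀ = -7.2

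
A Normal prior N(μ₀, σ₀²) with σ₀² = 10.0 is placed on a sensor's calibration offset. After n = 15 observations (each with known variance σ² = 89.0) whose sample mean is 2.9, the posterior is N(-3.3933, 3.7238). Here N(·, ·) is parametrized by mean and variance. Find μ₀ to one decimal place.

The posterior mean is a precision-weighted average: μ_n = (τ₀μ₀ + τ_data·x̄)/(τ₀+τ_data), with τ₀=1/σ₀² and τ_data=n/σ².
Here τ₀ = 1/10.0 = 0.100000 and τ_data = 15/89.0 = 0.168539, so τ_n = 0.268539.
Rearranging for μ₀: μ₀ = (μ_n·τ_n − τ_data·x̄)/τ₀ = (-3.3933·0.268539 − 0.168539·2.9) / 0.100000 = -1.399996/0.100000 ≈ -14.0.

μ₀ = -14.0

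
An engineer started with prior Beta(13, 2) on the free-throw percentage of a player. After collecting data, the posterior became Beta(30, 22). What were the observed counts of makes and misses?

17 makes and 20 misses

A Beta(a, b) prior with s successes and f failures in binomial data gives a Beta(a+s, b+f) posterior.
So s = 30 − 13 = 17 and f = 22 − 2 = 20.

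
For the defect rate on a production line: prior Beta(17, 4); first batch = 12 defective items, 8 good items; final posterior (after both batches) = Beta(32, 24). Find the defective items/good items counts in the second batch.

3 defective items and 12 good items

Sequential conjugate updates are equivalent to a single update on the pooled data, so total successes = posterior α − prior α and total failures = posterior β − prior β.
Total across both batches: 32−17=15 defective items, 24−4=20 good items.
Subtract the first batch: 15−12=3 defective items and 20−8=12 good items.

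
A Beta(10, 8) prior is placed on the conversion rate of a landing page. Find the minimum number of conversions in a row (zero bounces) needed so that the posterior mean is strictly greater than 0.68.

k = 8

After k conversions and 0 bounces the posterior is Beta(10+k, 8), with mean (10+k)/(10+8+k).
Set (10+k)/(18+k) > 0.68 and solve: k > (0.68·18 − 10)/(1 − 0.68) = 7.000.
The smallest integer exceeding 7.000 is 8, and checking k=8: (18)/(26) = 0.6923 > 0.68.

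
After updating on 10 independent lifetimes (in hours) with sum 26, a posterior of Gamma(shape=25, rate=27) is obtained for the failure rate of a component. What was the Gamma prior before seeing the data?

Gamma–exponential conjugacy: posterior shape = α + n, posterior rate = β + Σtᵢ.
So α = 25 − 10 = 15 and β = 27 − 26 = 1.

Gamma(shape=15, rate=1)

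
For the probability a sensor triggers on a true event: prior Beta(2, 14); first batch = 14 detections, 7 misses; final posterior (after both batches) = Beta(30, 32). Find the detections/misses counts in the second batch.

Sequential conjugate updates are equivalent to a single update on the pooled data, so total successes = posterior α − prior α and total failures = posterior β − prior β.
Total across both batches: 30−2=28 detections, 32−14=18 misses.
Subtract the first batch: 28−14=14 detections and 18−7=11 misses.

14 detections and 11 misses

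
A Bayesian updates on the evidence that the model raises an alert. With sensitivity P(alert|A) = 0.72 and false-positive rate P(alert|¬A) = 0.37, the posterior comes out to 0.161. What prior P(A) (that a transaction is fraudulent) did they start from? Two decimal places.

P(A) = 0.09

Bayes' rule in odds form gives O(A|E) = O(A)·[P(E|A)/P(E|¬A)], hence O(A) = O(A|E)/LR.
Posterior odds = 0.161/(1−0.161) = 0.1919. LR = 0.72/0.37 = 1.9459.
Prior odds = 0.1919/1.9459 = 0.0986, so P(A) = 0.0986/(1+0.0986) ≈ 0.09.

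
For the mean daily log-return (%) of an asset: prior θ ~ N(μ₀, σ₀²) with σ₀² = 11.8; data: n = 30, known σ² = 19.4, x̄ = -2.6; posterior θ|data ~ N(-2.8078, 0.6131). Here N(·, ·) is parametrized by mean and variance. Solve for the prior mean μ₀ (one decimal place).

μ₀ = -6.6

The posterior mean is a precision-weighted average: μ_n = (τ₀μ₀ + τ_data·x̄)/(τ₀+τ_data), with τ₀=1/σ₀² and τ_data=n/σ².
Here τ₀ = 1/11.8 = 0.084746 and τ_data = 30/19.4 = 1.546392, so τ_n = 1.631138.
Rearranging for μ₀: μ₀ = (μ_n·τ_n − τ_data·x̄)/τ₀ = (-2.8078·1.631138 − 1.546392·-2.6) / 0.084746 = -0.559290/0.084746 ≈ -6.6.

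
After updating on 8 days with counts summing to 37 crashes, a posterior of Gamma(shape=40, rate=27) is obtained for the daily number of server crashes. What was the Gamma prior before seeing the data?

Gamma–Poisson conjugacy: posterior shape = α + Σxᵢ, posterior rate = β + n.
So α = 40 − 37 = 3 and β = 27 − 8 = 19.

Gamma(shape=3, rate=19)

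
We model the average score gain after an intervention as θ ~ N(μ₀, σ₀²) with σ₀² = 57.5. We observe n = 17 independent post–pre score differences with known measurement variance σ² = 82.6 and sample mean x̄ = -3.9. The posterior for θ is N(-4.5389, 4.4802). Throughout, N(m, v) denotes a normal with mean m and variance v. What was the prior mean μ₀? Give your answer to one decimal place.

The posterior mean is a precision-weighted average: μ_n = (τ₀μ₀ + τ_data·x̄)/(τ₀+τ_data), with τ₀=1/σ₀² and τ_data=n/σ².
Here τ₀ = 1/57.5 = 0.017391 and τ_data = 17/82.6 = 0.205811, so τ_n = 0.223202.
Rearranging for μ₀: μ₀ = (μ_n·τ_n − τ_data·x̄)/τ₀ = (-4.5389·0.223202 − 0.205811·-3.9) / 0.017391 = -0.210429/0.017391 ≈ -12.1.

μ₀ = -12.1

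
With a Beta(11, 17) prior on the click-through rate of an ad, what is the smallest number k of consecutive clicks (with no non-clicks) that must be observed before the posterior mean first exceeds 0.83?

k = 73

After k clicks and 0 non-clicks the posterior is Beta(11+k, 17), with mean (11+k)/(11+17+k).
Set (11+k)/(28+k) > 0.83 and solve: k > (0.83·28 − 11)/(1 − 0.83) = 72.000.
The smallest integer exceeding 72.000 is 73, and checking k=73: (84)/(101) = 0.8317 > 0.83.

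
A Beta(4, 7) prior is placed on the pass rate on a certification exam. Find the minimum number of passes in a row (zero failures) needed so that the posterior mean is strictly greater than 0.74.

After k passes and 0 failures the posterior is Beta(4+k, 7), with mean (4+k)/(4+7+k).
Set (4+k)/(11+k) > 0.74 and solve: k > (0.74·11 − 4)/(1 − 0.74) = 15.923.
The smallest integer exceeding 15.923 is 16.

k = 16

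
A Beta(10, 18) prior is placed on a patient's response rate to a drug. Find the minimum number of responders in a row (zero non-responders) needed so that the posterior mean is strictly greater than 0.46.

After k responders and 0 non-responders the posterior is Beta(10+k, 18), with mean (10+k)/(10+18+k).
Set (10+k)/(28+k) > 0.46 and solve: k > (0.46·28 − 10)/(1 − 0.46) = 5.333.
The smallest integer exceeding 5.333 is 6, and checking k=6: (16)/(34) = 0.4706 > 0.46.

k = 6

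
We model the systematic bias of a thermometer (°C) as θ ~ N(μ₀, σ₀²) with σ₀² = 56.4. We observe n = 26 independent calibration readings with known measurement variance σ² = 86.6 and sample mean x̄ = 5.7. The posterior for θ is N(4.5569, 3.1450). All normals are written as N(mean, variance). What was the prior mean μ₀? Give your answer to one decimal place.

The posterior mean is a precision-weighted average: μ_n = (τ₀μ₀ + τ_data·x̄)/(τ₀+τ_data), with τ₀=1/σ₀² and τ_data=n/σ².
Here τ₀ = 1/56.4 = 0.017730 and τ_data = 26/86.6 = 0.300231, so τ_n = 0.317961.
Rearranging for μ₀: μ₀ = (μ_n·τ_n − τ_data·x̄)/τ₀ = (4.5569·0.317961 − 0.300231·5.7) / 0.017730 = -0.262400/0.017730 ≈ -14.8.

μ₀ = -14.8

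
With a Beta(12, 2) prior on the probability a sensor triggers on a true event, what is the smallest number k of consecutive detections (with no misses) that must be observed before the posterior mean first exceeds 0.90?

k = 7

After k detections and 0 misses the posterior is Beta(12+k, 2), with mean (12+k)/(12+2+k).
Set (12+k)/(14+k) > 0.90 and solve: k > (0.90·14 − 12)/(1 − 0.90) = 6.000.
The smallest integer exceeding 6.000 is 7.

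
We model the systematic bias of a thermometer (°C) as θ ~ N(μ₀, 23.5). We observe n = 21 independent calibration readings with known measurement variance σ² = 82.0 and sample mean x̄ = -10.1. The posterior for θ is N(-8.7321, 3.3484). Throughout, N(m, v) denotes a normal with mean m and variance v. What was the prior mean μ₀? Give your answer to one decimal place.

μ₀ = -0.5

The posterior mean is a precision-weighted average: μ_n = (τ₀μ₀ + τ_data·x̄)/(τ₀+τ_data), with τ₀=1/σ₀² and τ_data=n/σ².
Here τ₀ = 1/23.5 = 0.042553 and τ_data = 21/82.0 = 0.256098, so τ_n = 0.298651.
Rearranging for μ₀: μ₀ = (μ_n·τ_n − τ_data·x̄)/τ₀ = (-8.7321·0.298651 − 0.256098·-10.1) / 0.042553 = -0.021261/0.042553 ≈ -0.5.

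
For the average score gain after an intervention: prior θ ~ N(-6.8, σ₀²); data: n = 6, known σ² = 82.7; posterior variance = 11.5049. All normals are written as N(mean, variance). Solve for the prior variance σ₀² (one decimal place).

For the Normal–Normal model with known σ², precisions add: τ_n = τ₀ + n/σ².
So 1/σ₀² = 1/11.5049 − 6/82.7 = 0.086919 − 0.072551 = 0.014368.
Hence σ₀² = 1/0.014368 ≈ 69.6.

σ₀² = 69.6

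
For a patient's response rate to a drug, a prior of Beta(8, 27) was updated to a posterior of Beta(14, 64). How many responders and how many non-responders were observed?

6 responders and 37 non-responders

Beta is conjugate to the binomial likelihood: posterior = Beta(α+s, β+f).
Match parameters: s=14−8=6, f=64−27=37.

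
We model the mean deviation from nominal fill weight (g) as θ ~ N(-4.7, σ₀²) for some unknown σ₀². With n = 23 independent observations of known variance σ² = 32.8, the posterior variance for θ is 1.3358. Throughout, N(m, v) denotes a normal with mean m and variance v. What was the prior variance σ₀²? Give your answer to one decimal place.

For the Normal–Normal model with known σ², precisions add: τ_n = τ₀ + n/σ².
So 1/σ₀² = 1/1.3358 − 23/32.8 = 0.748615 − 0.701220 = 0.047395.
Hence σ₀² = 1/0.047395 ≈ 21.1.

σ₀² = 21.1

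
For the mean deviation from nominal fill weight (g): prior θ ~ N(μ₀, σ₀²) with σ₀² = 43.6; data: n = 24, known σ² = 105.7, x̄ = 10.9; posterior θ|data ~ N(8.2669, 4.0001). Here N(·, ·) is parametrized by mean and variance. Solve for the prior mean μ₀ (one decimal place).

μ₀ = -17.8

With known observation variance, the Normal–Normal posterior has precision τ_n = τ₀ + n/σ² and mean μ_n = (τ₀μ₀ + (n/σ²)x̄)/τ_n.
Here τ₀ = 1/43.6 = 0.022936 and τ_data = 24/105.7 = 0.227058, so τ_n = 0.249994.
Rearranging for μ₀: μ₀ = (μ_n·τ_n − τ_data·x̄)/τ₀ = (8.2669·0.249994 − 0.227058·10.9) / 0.022936 = -0.408257/0.022936 ≈ -17.8.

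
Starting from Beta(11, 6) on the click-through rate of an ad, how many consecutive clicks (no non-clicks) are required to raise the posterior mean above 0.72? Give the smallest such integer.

After k clicks and 0 non-clicks the posterior is Beta(11+k, 6), with mean (11+k)/(11+6+k).
Set (11+k)/(17+k) > 0.72 and solve: k > (0.72·17 − 11)/(1 − 0.72) = 4.429.
The smallest integer exceeding 4.429 is 5.

k = 5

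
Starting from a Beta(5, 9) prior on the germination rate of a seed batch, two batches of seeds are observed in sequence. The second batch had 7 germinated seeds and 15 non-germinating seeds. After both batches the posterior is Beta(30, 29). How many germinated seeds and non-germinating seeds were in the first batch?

Sequential conjugate updates are equivalent to a single update on the pooled data, so total successes = posterior α − prior α and total failures = posterior β − prior β.
Total across both batches: 30−5=25 germinated seeds, 29−9=20 non-germinating seeds.
Subtract the second batch: 25−7=18 germinated seeds and 20−15=5 non-germinating seeds.

18 germinated seeds and 5 non-germinating seeds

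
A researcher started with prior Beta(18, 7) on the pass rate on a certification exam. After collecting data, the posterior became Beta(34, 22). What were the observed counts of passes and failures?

Beta is conjugate to the binomial likelihood: posterior = Beta(a+s, b+f).
So s = 34 − 18 = 16 and f = 22 − 7 = 15.

16 passes and 15 failures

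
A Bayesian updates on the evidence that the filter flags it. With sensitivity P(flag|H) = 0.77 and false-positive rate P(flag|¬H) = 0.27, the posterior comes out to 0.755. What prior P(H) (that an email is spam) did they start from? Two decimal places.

P(H) = 0.52

Bayes' rule in odds form gives O(H|E) = O(H)·[P(E|H)/P(E|¬H)], hence O(H) = O(H|E)/LR.
Posterior odds = 0.755/(1−0.755) = 3.0816. LR = 0.77/0.27 = 2.8519.
Prior odds = 3.0816/2.8519 = 1.0805, so P(H) = 1.0805/(1+1.0805) ≈ 0.52.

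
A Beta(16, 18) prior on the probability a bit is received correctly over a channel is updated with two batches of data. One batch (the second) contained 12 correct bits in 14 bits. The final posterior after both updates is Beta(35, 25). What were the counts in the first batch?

Because Beta–binomial updating is additive in the counts, the combined data contributed (α_post−α_prior, β_post−β_prior) successes and failures.
Total across both batches: 35−16=19 correct bits, 25−18=7 errors.
Subtract the second batch: 19−12=7 correct bits and 7−2=5 errors.

7 correct bits and 5 errors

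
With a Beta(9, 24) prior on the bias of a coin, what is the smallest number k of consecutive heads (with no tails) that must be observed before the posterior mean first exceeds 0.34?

k = 4

After k heads and 0 tails the posterior is Beta(9+k, 24), with mean (9+k)/(9+24+k).
Set (9+k)/(33+k) > 0.34 and solve: k > (0.34·33 − 9)/(1 − 0.34) = 3.364.
The smallest integer exceeding 3.364 is 4, and checking k=4: (13)/(37) = 0.3514 > 0.34.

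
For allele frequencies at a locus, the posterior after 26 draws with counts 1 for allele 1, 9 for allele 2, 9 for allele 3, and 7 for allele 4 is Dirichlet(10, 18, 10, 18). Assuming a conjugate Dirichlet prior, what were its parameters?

For a Dirichlet(α) prior with multinomial counts c, the posterior is Dirichlet(α + c) componentwise.
Subtract each count from the matching posterior parameter: 10−1=9, 18−9=9, 10−9=1, 18−7=11.

Dirichlet(9, 9, 1, 11)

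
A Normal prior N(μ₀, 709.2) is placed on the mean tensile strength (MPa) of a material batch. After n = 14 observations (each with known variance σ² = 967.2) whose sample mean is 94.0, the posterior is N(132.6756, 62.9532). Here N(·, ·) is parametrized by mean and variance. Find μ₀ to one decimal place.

μ₀ = 529.7

The posterior mean is a precision-weighted average: μ_n = (τ₀μ₀ + τ_data·x̄)/(τ₀+τ_data), with τ₀=1/σ₀² and τ_data=n/σ².
Here τ₀ = 1/709.2 = 0.001410 and τ_data = 14/967.2 = 0.014475, so τ_n = 0.015885.
Rearranging for μ₀: μ₀ = (μ_n·τ_n − τ_data·x̄)/τ₀ = (132.6756·0.015885 − 0.014475·94.0) / 0.001410 = 0.746902/0.001410 ≈ 529.7.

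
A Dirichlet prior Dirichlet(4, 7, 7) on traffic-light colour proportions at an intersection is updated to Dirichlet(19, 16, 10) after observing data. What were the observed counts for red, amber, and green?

counts (15, 9, 3)

For a Dirichlet(α) prior with multinomial counts c, the posterior is Dirichlet(α + c) componentwise.
Counts are posterior − prior componentwise: 19−4=15, 16−7=9, 10−7=3.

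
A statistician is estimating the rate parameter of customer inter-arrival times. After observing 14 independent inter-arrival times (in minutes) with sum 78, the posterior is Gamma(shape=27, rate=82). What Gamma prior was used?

For an exponential likelihood with a Gamma(α, β) prior on the rate, n observations with total T give posterior Gamma(α+n, β+T).
So α = 27 − 14 = 13 and β = 82 − 78 = 4.

Gamma(shape=13, rate=4)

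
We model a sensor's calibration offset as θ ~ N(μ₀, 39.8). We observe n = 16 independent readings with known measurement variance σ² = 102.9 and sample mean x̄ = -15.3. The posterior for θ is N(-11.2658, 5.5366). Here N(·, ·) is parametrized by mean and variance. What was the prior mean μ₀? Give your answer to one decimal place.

With known observation variance, the Normal–Normal posterior has precision τ_n = τ₀ + n/σ² and mean μ_n = (τ₀μ₀ + (n/σ²)x̄)/τ_n.
Here τ₀ = 1/39.8 = 0.025126 and τ_data = 16/102.9 = 0.155491, so τ_n = 0.180617.
Rearranging for μ₀: μ₀ = (μ_n·τ_n − τ_data·x̄)/τ₀ = (-11.2658·0.180617 − 0.155491·-15.3) / 0.025126 = 0.344217/0.025126 ≈ 13.7.

μ₀ = 13.7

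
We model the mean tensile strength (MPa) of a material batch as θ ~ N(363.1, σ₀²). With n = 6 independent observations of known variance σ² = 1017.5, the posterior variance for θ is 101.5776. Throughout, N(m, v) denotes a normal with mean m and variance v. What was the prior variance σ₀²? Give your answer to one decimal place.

σ₀² = 253.3

For the Normal–Normal model with known σ², precisions add: τ_n = τ₀ + n/σ².
So 1/σ₀² = 1/101.5776 − 6/1017.5 = 0.009845 − 0.005897 = 0.003948.
Hence σ₀² = 1/0.003948 ≈ 253.3.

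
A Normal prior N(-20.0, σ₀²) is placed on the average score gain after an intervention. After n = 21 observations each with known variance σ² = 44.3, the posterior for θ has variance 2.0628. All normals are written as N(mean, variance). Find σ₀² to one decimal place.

σ₀² = 93.1

For the Normal–Normal model with known σ², precisions add: τ_n = τ₀ + n/σ².
So 1/σ₀² = 1/2.0628 − 21/44.3 = 0.484778 − 0.474041 = 0.010737.
Hence σ₀² = 1/0.010737 ≈ 93.1.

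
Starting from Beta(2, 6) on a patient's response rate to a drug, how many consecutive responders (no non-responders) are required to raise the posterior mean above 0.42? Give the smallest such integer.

k = 3

After k responders and 0 non-responders the posterior is Beta(2+k, 6), with mean (2+k)/(2+6+k).
Set (2+k)/(8+k) > 0.42 and solve: k > (0.42·8 − 2)/(1 − 0.42) = 2.345.
The smallest integer exceeding 2.345 is 3, and checking k=3: (5)/(11) = 0.4545 > 0.42.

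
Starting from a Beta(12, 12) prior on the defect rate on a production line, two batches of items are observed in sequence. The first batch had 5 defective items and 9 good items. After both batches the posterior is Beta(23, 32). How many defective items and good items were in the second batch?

6 defective items and 11 good items

Sequential conjugate updates are equivalent to a single update on the pooled data, so total successes = posterior α − prior α and total failures = posterior β − prior β.
Total across both batches: 23−12=11 defective items, 32−12=20 good items.
Subtract the first batch: 11−5=6 defective items and 20−9=11 good items.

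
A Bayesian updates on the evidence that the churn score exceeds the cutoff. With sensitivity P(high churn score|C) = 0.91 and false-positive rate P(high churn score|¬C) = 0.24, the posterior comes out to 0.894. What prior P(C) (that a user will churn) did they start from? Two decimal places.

Bayes' rule in odds form gives O(C|E) = O(C)·[P(E|C)/P(E|¬C)], hence O(C) = O(C|E)/LR.
Posterior odds = 0.894/(1−0.894) = 8.4340. LR = 0.91/0.24 = 3.7917.
Prior odds = 8.4340/3.7917 = 2.2243, so P(C) = 2.2243/(1+2.2243) ≈ 0.69.

P(C) = 0.69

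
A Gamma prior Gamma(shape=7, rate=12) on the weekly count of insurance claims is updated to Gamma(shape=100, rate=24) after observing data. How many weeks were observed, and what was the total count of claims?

Gamma–Poisson conjugacy: posterior shape = α + Σxᵢ, posterior rate = β + n.
Matching: Σxᵢ = 100 − 7 = 93 and n = 24 − 12 = 12.

n = 12 weeks with total 93 claims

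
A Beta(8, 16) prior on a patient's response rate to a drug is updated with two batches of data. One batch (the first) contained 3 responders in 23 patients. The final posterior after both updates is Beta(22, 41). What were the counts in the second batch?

11 responders and 5 non-responders

Sequential conjugate updates are equivalent to a single update on the pooled data, so total successes = posterior α − prior α and total failures = posterior β − prior β.
Total across both batches: 22−8=14 responders, 41−16=25 non-responders.
Subtract the first batch: 14−3=11 responders and 25−20=5 non-responders.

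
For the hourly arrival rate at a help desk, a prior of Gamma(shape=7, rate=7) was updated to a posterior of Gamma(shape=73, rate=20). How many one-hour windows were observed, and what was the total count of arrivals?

Gamma–Poisson conjugacy: posterior shape = α + Σxᵢ, posterior rate = β + n.
Matching: Σxᵢ = 73 − 7 = 66 and n = 20 − 7 = 13.

n = 13 one-hour windows with total 66 arrivals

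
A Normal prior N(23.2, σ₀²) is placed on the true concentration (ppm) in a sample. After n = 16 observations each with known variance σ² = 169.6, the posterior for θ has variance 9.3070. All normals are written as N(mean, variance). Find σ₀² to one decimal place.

Posterior precision equals prior precision plus data precision: 1/σ_n² = 1/σ₀² + n/σ².
So 1/σ₀² = 1/9.3070 − 16/169.6 = 0.107446 − 0.094340 = 0.013106.
Hence σ₀² = 1/0.013106 ≈ 76.3.

σ₀² = 76.3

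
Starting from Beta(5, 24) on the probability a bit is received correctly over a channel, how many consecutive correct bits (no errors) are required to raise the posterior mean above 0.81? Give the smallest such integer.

k = 98

After k correct bits and 0 errors the posterior is Beta(5+k, 24), with mean (5+k)/(5+24+k).
Set (5+k)/(29+k) > 0.81 and solve: k > (0.81·29 − 5)/(1 − 0.81) = 97.316.
The smallest integer exceeding 97.316 is 98, and checking k=98: (103)/(127) = 0.8110 > 0.81.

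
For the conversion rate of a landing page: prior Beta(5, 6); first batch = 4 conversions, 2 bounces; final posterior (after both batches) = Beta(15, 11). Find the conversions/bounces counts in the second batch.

6 conversions and 3 bounces

Because Beta–binomial updating is additive in the counts, the combined data contributed (α_post−α_prior, β_post−β_prior) successes and failures.
Total across both batches: 15−5=10 conversions, 11−6=5 bounces.
Subtract the first batch: 10−4=6 conversions and 5−2=3 bounces.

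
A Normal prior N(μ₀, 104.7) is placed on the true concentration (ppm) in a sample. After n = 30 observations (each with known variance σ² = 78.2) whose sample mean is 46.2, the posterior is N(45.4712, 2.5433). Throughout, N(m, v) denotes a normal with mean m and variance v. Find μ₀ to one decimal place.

μ₀ = 16.2

With known observation variance, the Normal–Normal posterior has precision τ_n = τ₀ + n/σ² and mean μ_n = (τ₀μ₀ + (n/σ²)x̄)/τ_n.
Here τ₀ = 1/104.7 = 0.009551 and τ_data = 30/78.2 = 0.383632, so τ_n = 0.393183.
Rearranging for μ₀: μ₀ = (μ_n·τ_n − τ_data·x̄)/τ₀ = (45.4712·0.393183 − 0.383632·46.2) / 0.009551 = 0.154704/0.009551 ≈ 16.2.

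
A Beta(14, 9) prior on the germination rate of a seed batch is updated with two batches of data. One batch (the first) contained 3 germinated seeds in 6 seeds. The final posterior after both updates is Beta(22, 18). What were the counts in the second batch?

5 germinated seeds and 6 non-germinating seeds

Because Beta–binomial updating is additive in the counts, the combined data contributed (α_post−α_prior, β_post−β_prior) successes and failures.
Total across both batches: 22−14=8 germinated seeds, 18−9=9 non-germinating seeds.
Subtract the first batch: 8−3=5 germinated seeds and 9−3=6 non-germinating seeds.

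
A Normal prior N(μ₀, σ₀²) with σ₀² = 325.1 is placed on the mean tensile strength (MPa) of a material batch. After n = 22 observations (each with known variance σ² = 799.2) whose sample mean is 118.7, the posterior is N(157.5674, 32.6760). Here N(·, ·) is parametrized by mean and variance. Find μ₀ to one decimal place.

μ₀ = 505.4

The posterior mean is a precision-weighted average: μ_n = (τ₀μ₀ + τ_data·x̄)/(τ₀+τ_data), with τ₀=1/σ₀² and τ_data=n/σ².
Here τ₀ = 1/325.1 = 0.003076 and τ_data = 22/799.2 = 0.027528, so τ_n = 0.030604.
Rearranging for μ₀: μ₀ = (μ_n·τ_n − τ_data·x̄)/τ₀ = (157.5674·0.030604 − 0.027528·118.7) / 0.003076 = 1.554619/0.003076 ≈ 505.4.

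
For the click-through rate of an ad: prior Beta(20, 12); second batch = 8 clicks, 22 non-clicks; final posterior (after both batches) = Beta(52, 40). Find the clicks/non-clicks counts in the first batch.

Sequential conjugate updates are equivalent to a single update on the pooled data, so total successes = posterior α − prior α and total failures = posterior β − prior β.
Total across both batches: 52−20=32 clicks, 40−12=28 non-clicks.
Subtract the second batch: 32−8=24 clicks and 28−22=6 non-clicks.

24 clicks and 6 non-clicks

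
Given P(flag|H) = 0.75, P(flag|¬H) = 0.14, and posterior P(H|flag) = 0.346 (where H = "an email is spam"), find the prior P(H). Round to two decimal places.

P(H) = 0.09

Bayes' rule in odds form gives O(H|E) = O(H)·[P(E|H)/P(E|¬H)], hence O(H) = O(H|E)/LR.
Posterior odds = 0.346/(1−0.346) = 0.5291. LR = 0.75/0.14 = 5.3571.
Prior odds = 0.5291/5.3571 = 0.0988, so P(H) = 0.0988/(1+0.0988) ≈ 0.09.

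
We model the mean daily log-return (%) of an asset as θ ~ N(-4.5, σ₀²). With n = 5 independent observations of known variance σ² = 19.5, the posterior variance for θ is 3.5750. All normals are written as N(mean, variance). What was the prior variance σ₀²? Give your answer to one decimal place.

σ₀² = 42.9

Posterior precision equals prior precision plus data precision: 1/σ_n² = 1/σ₀² + n/σ².
So 1/σ₀² = 1/3.5750 − 5/19.5 = 0.279720 − 0.256410 = 0.023310.
Hence σ₀² = 1/0.023310 ≈ 42.9.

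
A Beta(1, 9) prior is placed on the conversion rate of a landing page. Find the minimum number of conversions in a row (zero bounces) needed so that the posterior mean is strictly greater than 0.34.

After k conversions and 0 bounces the posterior is Beta(1+k, 9), with mean (1+k)/(1+9+k).
Set (1+k)/(10+k) > 0.34 and solve: k > (0.34·10 − 1)/(1 − 0.34) = 3.636.
The smallest integer exceeding 3.636 is 4, and checking k=4: (5)/(14) = 0.3571 > 0.34.

k = 4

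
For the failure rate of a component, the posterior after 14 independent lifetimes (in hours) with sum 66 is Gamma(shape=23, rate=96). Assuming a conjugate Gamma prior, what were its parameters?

For an exponential likelihood with a Gamma(α, β) prior on the rate, n observations with total T give posterior Gamma(α+n, β+T).
So α = 23 − 14 = 9 and β = 96 − 66 = 30.

Gamma(shape=9, rate=30)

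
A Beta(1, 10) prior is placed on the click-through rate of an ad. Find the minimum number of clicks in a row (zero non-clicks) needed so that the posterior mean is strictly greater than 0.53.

k = 11

After k clicks and 0 non-clicks the posterior is Beta(1+k, 10), with mean (1+k)/(1+10+k).
Set (1+k)/(11+k) > 0.53 and solve: k > (0.53·11 − 1)/(1 − 0.53) = 10.277.
The smallest integer exceeding 10.277 is 11.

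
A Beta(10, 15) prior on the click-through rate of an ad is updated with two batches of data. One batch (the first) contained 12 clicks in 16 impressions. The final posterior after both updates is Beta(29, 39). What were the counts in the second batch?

7 clicks and 20 non-clicks

Sequential conjugate updates are equivalent to a single update on the pooled data, so total successes = posterior α − prior α and total failures = posterior β − prior β.
Total across both batches: 29−10=19 clicks, 39−15=24 non-clicks.
Subtract the first batch: 19−12=7 clicks and 24−4=20 non-clicks.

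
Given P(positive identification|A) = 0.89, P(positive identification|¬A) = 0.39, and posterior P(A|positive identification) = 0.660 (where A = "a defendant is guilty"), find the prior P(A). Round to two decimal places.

Bayes' rule in odds form gives O(A|E) = O(A)·[P(E|A)/P(E|¬A)], hence O(A) = O(A|E)/LR.
Posterior odds = 0.660/(1−0.660) = 1.9412. LR = 0.89/0.39 = 2.2821.
Prior odds = 1.9412/2.2821 = 0.8506, so P(A) = 0.8506/(1+0.8506) ≈ 0.46.

P(A) = 0.46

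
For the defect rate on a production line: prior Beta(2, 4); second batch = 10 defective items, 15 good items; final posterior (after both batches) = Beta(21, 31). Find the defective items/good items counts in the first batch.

9 defective items and 12 good items

Sequential conjugate updates are equivalent to a single update on the pooled data, so total successes = posterior α − prior α and total failures = posterior β − prior β.
Total across both batches: 21−2=19 defective items, 31−4=27 good items.
Subtract the second batch: 19−10=9 defective items and 27−15=12 good items.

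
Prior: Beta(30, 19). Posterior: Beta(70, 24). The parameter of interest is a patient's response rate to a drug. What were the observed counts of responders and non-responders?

40 responders and 5 non-responders

Beta is conjugate to the binomial likelihood: posterior = Beta(α+s, β+f).
Match parameters: s=70−30=40, f=24−19=5.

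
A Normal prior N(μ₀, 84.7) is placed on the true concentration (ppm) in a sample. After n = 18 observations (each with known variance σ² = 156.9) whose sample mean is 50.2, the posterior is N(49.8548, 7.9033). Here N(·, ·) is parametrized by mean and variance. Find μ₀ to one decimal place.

μ₀ = 46.5

The posterior mean is a precision-weighted average: μ_n = (τ₀μ₀ + τ_data·x̄)/(τ₀+τ_data), with τ₀=1/σ₀² and τ_data=n/σ².
Here τ₀ = 1/84.7 = 0.011806 and τ_data = 18/156.9 = 0.114723, so τ_n = 0.126529.
Rearranging for μ₀: μ₀ = (μ_n·τ_n − τ_data·x̄)/τ₀ = (49.8548·0.126529 − 0.114723·50.2) / 0.011806 = 0.548983/0.011806 ≈ 46.5.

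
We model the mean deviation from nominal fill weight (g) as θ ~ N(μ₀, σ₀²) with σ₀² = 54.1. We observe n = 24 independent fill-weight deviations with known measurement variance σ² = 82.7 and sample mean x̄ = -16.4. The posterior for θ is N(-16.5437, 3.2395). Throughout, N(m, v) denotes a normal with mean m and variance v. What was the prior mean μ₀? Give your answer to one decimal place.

μ₀ = -18.8

The posterior mean is a precision-weighted average: μ_n = (τ₀μ₀ + τ_data·x̄)/(τ₀+τ_data), with τ₀=1/σ₀² and τ_data=n/σ².
Here τ₀ = 1/54.1 = 0.018484 and τ_data = 24/82.7 = 0.290206, so τ_n = 0.308690.
Rearranging for μ₀: μ₀ = (μ_n·τ_n − τ_data·x̄)/τ₀ = (-16.5437·0.308690 − 0.290206·-16.4) / 0.018484 = -0.347496/0.018484 ≈ -18.8.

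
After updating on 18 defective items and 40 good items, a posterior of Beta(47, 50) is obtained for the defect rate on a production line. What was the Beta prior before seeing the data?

A Beta(a, b) prior with s successes and f failures in binomial data gives a Beta(a+s, b+f) posterior.
Subtract the data counts: 47−18=29, 50−40=10.

Beta(29, 10)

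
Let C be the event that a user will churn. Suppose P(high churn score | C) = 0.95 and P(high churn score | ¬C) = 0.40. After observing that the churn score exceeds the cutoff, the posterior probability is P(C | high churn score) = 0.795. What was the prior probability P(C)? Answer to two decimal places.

P(C) = 0.62

Bayes' rule in odds form gives O(C|E) = O(C)·[P(E|C)/P(E|¬C)], hence O(C) = O(C|E)/LR.
Posterior odds = 0.795/(1−0.795) = 3.8780. LR = 0.95/0.40 = 2.3750.
Prior odds = 3.8780/2.3750 = 1.6328, so P(C) = 1.6328/(1+1.6328) ≈ 0.62.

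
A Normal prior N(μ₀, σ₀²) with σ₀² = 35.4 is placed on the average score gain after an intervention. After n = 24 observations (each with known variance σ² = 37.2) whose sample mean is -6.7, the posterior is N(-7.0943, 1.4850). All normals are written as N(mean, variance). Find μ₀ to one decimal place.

The posterior mean is a precision-weighted average: μ_n = (τ₀μ₀ + τ_data·x̄)/(τ₀+τ_data), with τ₀=1/σ₀² and τ_data=n/σ².
Here τ₀ = 1/35.4 = 0.028249 and τ_data = 24/37.2 = 0.645161, so τ_n = 0.673410.
Rearranging for μ₀: μ₀ = (μ_n·τ_n − τ_data·x̄)/τ₀ = (-7.0943·0.673410 − 0.645161·-6.7) / 0.028249 = -0.454794/0.028249 ≈ -16.1.

μ₀ = -16.1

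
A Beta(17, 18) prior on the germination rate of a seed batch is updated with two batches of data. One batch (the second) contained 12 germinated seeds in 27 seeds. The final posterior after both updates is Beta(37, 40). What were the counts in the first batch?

Because Beta–binomial updating is additive in the counts, the combined data contributed (α_post−α_prior, β_post−β_prior) successes and failures.
Total across both batches: 37−17=20 germinated seeds, 40−18=22 non-germinating seeds.
Subtract the second batch: 20−12=8 germinated seeds and 22−15=7 non-germinating seeds.

8 germinated seeds and 7 non-germinating seeds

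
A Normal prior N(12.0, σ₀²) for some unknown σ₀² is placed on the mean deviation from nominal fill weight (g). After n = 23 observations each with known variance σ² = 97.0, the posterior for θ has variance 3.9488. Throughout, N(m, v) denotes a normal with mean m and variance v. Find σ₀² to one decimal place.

σ₀² = 62.0

Posterior precision equals prior precision plus data precision: 1/σ_n² = 1/σ₀² + n/σ².
So 1/σ₀² = 1/3.9488 − 23/97.0 = 0.253241 − 0.237113 = 0.016128.
Hence σ₀² = 1/0.016128 ≈ 62.0.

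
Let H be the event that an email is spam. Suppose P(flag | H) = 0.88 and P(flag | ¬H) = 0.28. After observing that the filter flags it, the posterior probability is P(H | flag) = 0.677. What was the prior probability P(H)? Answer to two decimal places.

Bayes' rule in odds form gives O(H|E) = O(H)·[P(E|H)/P(E|¬H)], hence O(H) = O(H|E)/LR.
Posterior odds = 0.677/(1−0.677) = 2.0960. LR = 0.88/0.28 = 3.1429.
Prior odds = 2.0960/3.1429 = 0.6669, so P(H) = 0.6669/(1+0.6669) ≈ 0.40.

P(H) = 0.40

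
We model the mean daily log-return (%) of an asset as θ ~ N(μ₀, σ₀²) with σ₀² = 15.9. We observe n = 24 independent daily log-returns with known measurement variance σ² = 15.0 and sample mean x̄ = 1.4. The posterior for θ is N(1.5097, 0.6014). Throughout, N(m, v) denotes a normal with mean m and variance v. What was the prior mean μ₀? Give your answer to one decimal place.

μ₀ = 4.3

With known observation variance, the Normal–Normal posterior has precision τ_n = τ₀ + n/σ² and mean μ_n = (τ₀μ₀ + (n/σ²)x̄)/τ_n.
Here τ₀ = 1/15.9 = 0.062893 and τ_data = 24/15.0 = 1.600000, so τ_n = 1.662893.
Rearranging for μ₀: μ₀ = (μ_n·τ_n − τ_data·x̄)/τ₀ = (1.5097·1.662893 − 1.600000·1.4) / 0.062893 = 0.270470/0.062893 ≈ 4.3.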